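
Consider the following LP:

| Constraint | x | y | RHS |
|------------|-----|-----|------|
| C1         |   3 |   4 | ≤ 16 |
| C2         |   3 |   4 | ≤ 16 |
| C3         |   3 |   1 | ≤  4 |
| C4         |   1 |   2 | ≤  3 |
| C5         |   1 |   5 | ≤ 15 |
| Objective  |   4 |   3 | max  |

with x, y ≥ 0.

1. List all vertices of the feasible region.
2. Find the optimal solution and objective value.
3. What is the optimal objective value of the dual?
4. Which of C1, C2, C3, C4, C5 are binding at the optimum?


1. (0, 0), (1.333, 0), (1, 1), (0, 1.5)
2. x = 1, y = 1, z = 7
3. 7
4. C3, C4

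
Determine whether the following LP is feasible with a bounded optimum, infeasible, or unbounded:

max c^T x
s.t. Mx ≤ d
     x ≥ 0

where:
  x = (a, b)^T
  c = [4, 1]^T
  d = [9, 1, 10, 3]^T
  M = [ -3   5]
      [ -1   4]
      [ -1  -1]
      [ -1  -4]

Unbounded (objective can increase without bound)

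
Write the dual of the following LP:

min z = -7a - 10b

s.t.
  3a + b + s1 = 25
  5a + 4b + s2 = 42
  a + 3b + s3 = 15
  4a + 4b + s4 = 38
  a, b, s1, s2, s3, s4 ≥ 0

Primal min cᵀx s.t. Ax ≤ b, x ≥ 0  →  Dual max −bᵀy s.t. Aᵀy ≥ −c, y ≥ 0.

Maximize: z = -25y1 - 42y2 - 15y3 - 38y4

Subject to:
  3y1 + 5y2 + y3 + 4y4 ≥ 7
  y1 + 4y2 + 3y3 + 4y4 ≥ 10
  y1, y2, y3, y4 ≥ 0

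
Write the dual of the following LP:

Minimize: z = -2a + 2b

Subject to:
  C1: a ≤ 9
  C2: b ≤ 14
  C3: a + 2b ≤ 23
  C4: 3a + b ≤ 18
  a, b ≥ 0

Primal min cᵀx s.t. Ax ≤ b, x ≥ 0  →  Dual max −bᵀy s.t. Aᵀy ≥ −c, y ≥ 0.

Maximize: z = -9y1 - 14y2 - 23y3 - 18y4

Subject to:
  y1 + y3 + 3y4 ≥ 2
  y2 + 2y3 + y4 ≥ -2
  y1, y2, y3, y4 ≥ 0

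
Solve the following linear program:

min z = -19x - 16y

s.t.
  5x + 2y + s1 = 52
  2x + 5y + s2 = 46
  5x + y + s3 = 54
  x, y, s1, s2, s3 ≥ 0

Evaluate the objective at each vertex of the feasible region:
  z(0, 0) = 0
  z(10.4, 0) = -197.6
  z(8, 6) = -248  ←
  z(0, 9.2) = -147.2
The minimum is at x = 8, y = 6.

x = 8, y = 6, z = -248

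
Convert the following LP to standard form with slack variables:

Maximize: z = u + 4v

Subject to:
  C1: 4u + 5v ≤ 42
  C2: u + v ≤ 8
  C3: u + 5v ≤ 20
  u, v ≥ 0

max z = u + 4v

s.t.
  4u + 5v + s1 = 42
  u + v + s2 = 8
  u + 5v + s3 = 20
  u, v, s1, s2, s3 ≥ 0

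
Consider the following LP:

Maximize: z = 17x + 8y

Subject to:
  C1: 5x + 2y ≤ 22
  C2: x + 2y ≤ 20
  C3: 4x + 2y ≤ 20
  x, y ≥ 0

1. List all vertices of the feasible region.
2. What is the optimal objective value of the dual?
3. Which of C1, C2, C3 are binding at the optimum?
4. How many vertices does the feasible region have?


1. (0, 0), (4.4, 0), (2, 6), (0, 10)
2. 82
3. C1, C3
4. 4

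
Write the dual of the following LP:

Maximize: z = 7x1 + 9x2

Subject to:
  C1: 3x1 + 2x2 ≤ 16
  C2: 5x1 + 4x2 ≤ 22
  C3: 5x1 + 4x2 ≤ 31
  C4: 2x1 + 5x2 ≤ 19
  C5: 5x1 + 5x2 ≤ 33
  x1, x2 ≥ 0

Primal max cᵀx s.t. Ax ≤ b, x ≥ 0  →  Dual min bᵀy s.t. Aᵀy ≥ c, y ≥ 0.

Minimize: z = 16y1 + 22y2 + 31y3 + 19y4 + 33y5

Subject to:
  3y1 + 5y2 + 5y3 + 2y4 + 5y5 ≥ 7
  2y1 + 4y2 + 4y3 + 5y4 + 5y5 ≥ 9
  y1, y2, y3, y4, y5 ≥ 0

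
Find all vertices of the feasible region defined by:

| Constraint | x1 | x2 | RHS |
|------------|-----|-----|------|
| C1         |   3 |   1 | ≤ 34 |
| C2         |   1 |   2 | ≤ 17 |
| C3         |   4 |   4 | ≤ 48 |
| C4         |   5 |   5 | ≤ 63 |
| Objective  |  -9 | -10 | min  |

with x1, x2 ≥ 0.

(0, 0), (11.33, 0), (11, 1), (7, 5), (0, 8.5)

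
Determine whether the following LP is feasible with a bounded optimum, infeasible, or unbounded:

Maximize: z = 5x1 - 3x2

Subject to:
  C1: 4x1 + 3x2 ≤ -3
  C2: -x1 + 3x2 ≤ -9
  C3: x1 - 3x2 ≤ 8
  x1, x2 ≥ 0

Infeasible (no feasible solution exists)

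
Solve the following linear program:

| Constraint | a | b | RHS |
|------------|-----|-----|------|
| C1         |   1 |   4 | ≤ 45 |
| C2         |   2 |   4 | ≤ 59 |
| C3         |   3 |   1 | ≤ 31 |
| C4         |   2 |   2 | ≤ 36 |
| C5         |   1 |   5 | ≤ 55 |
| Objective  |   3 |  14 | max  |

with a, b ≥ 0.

Evaluate the objective at each vertex of the feasible region:
  z(0, 0) = 0
  z(10.33, 0) = 31
  z(7.182, 9.455) = 153.9
  z(5, 10) = 155  ←
  z(0, 11) = 154
The maximum is at a = 5, b = 10.

a = 5, b = 10, z = 155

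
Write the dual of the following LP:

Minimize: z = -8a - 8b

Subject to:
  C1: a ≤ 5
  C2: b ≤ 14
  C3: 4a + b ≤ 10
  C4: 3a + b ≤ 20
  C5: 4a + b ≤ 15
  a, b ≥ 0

Primal min cᵀx s.t. Ax ≤ b, x ≥ 0  →  Dual max −bᵀy s.t. Aᵀy ≥ −c, y ≥ 0.

Maximize: z = -5y1 - 14y2 - 10y3 - 20y4 - 15y5

Subject to:
  y1 + 4y3 + 3y4 + 4y5 ≥ 8
  y2 + y3 + y4 + y5 ≥ 8
  y1, y2, y3, y4, y5 ≥ 0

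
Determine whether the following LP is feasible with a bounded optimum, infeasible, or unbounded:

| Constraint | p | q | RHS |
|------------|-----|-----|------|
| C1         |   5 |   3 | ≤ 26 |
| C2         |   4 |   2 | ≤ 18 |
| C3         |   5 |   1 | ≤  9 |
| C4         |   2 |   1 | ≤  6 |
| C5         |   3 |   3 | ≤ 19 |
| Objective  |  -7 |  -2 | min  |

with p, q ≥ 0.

Feasible with a bounded optimal solution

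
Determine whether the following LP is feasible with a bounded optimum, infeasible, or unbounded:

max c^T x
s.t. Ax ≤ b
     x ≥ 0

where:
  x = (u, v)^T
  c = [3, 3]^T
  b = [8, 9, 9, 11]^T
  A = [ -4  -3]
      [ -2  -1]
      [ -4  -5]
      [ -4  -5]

Unbounded (objective can increase without bound)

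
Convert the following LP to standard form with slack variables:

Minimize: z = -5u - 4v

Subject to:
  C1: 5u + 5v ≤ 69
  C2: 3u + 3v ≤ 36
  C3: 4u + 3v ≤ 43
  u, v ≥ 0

min z = -5u - 4v

s.t.
  5u + 5v + s1 = 69
  3u + 3v + s2 = 36
  4u + 3v + s3 = 43
  u, v, s1, s2, s3 ≥ 0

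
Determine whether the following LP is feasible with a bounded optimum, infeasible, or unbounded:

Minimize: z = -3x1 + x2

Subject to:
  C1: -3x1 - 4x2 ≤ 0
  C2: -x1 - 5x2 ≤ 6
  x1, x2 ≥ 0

Unbounded (objective can decrease without bound)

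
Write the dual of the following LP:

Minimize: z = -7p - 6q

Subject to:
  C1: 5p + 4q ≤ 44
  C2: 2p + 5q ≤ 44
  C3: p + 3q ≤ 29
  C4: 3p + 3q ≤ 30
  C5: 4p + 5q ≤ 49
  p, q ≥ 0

Primal min cᵀx s.t. Ax ≤ b, x ≥ 0  →  Dual max −bᵀy s.t. Aᵀy ≥ −c, y ≥ 0.

Maximize: z = -44y1 - 44y2 - 29y3 - 30y4 - 49y5

Subject to:
  5y1 + 2y2 + y3 + 3y4 + 4y5 ≥ 7
  4y1 + 5y2 + 3y3 + 3y4 + 5y5 ≥ 6
  y1, y2, y3, y4, y5 ≥ 0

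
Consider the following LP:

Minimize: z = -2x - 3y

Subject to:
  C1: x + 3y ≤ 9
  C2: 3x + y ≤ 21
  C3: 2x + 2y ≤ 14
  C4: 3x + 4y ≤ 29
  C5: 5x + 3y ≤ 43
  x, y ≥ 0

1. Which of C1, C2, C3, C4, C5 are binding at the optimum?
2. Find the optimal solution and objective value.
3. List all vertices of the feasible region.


1. C1, C3
2. x = 6, y = 1, z = -15
3. (0, 0), (7, 0), (6, 1), (0, 3)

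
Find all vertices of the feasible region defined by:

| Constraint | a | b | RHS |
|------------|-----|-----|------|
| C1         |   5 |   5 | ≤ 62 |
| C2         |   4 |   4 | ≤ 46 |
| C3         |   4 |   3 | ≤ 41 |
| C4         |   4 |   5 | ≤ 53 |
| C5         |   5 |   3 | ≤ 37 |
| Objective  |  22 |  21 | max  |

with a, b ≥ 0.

(0, 0), (7.4, 0), (2, 9), (0, 10.6)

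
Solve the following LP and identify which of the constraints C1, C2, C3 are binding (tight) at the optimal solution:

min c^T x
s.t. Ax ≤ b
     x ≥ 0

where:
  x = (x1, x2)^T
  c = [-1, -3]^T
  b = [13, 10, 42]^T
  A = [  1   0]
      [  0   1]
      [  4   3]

At x1 = 3, x2 = 10, compute slack b - a·x for each constraint:
  C1: 13 − 3 = 10  (slack)
  C2: 10 − 10 = 0  (binding)
  C3: 42 − 42 = 0  (binding)

Optimal: x1 = 3, x2 = 10
Binding: C2, C3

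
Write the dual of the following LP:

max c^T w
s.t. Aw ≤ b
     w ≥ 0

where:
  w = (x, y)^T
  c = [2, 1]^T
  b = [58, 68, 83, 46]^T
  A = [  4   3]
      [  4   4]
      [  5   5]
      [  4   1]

Primal max cᵀx s.t. Ax ≤ b, x ≥ 0  →  Dual min bᵀy s.t. Aᵀy ≥ c, y ≥ 0.

Minimize: z = 58y1 + 68y2 + 83y3 + 46y4

Subject to:
  4y1 + 4y2 + 5y3 + 4y4 ≥ 2
  3y1 + 4y2 + 5y3 + y4 ≥ 1
  y1, y2, y3, y4 ≥ 0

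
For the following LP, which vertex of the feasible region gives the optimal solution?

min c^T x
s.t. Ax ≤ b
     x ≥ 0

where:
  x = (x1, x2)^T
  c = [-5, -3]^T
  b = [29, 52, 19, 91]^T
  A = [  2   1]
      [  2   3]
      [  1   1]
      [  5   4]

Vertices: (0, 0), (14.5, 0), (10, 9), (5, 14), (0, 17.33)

Evaluate the objective at each vertex of the feasible region:
  z(0, 0) = 0
  z(14.5, 0) = -72.5
  z(10, 9) = -77  ←
  z(5, 14) = -67
  z(0, 17.33) = -52
The minimum is at x1 = 10, x2 = 9.

(10, 9)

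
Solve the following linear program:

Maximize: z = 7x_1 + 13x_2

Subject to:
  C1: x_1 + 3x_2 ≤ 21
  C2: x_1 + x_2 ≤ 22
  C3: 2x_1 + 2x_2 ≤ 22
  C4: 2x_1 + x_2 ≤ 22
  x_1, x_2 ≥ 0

Evaluate the objective at each vertex of the feasible region:
  z(0, 0) = 0
  z(11, 0) = 77
  z(6, 5) = 107  ←
  z(0, 7) = 91
The maximum is at x_1 = 6, x_2 = 5.

x_1 = 6, x_2 = 5, z = 107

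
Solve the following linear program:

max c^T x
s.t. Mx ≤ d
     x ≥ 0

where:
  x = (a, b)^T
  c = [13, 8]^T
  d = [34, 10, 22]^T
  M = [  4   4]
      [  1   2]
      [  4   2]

Evaluate the objective at each vertex of the feasible region:
  z(0, 0) = 0
  z(5.5, 0) = 71.5
  z(4, 3) = 76  ←
  z(0, 5) = 40
The maximum is at a = 4, b = 3.

a = 4, b = 3, z = 76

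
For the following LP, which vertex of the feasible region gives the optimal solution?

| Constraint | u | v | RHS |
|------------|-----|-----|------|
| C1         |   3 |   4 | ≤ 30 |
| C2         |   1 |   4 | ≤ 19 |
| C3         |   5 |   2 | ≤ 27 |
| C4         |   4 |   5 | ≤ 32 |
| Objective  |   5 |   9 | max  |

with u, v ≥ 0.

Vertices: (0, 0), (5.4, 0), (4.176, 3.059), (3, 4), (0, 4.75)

Evaluate the objective at each vertex of the feasible region:
  z(0, 0) = 0
  z(5.4, 0) = 27
  z(4.176, 3.059) = 48.41
  z(3, 4) = 51  ←
  z(0, 4.75) = 42.75
The maximum is at u = 3, v = 4.

(3, 4)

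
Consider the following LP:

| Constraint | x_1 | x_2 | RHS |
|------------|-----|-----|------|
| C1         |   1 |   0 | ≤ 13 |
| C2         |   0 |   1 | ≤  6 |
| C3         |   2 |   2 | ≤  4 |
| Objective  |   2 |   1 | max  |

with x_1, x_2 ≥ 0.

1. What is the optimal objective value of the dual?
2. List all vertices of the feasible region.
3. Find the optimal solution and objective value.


1. 4
2. (0, 0), (2, 0), (0, 2)
3. x_1 = 2, x_2 = 0, z = 4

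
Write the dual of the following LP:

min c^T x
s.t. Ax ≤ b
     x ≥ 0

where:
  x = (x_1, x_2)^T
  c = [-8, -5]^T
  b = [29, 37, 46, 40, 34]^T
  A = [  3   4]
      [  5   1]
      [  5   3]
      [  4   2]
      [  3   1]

Primal min cᵀx s.t. Ax ≤ b, x ≥ 0  →  Dual max −bᵀy s.t. Aᵀy ≥ −c, y ≥ 0.

Maximize: z = -29y1 - 37y2 - 46y3 - 40y4 - 34y5

Subject to:
  3y1 + 5y2 + 5y3 + 4y4 + 3y5 ≥ 8
  4y1 + y2 + 3y3 + 2y4 + y5 ≥ 5
  y1, y2, y3, y4, y5 ≥ 0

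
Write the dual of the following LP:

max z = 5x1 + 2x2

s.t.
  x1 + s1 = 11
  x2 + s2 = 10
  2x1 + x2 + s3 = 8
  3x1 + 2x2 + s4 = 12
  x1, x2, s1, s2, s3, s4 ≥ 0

Primal max cᵀx s.t. Ax ≤ b, x ≥ 0  →  Dual min bᵀy s.t. Aᵀy ≥ c, y ≥ 0.

Minimize: z = 11y1 + 10y2 + 8y3 + 12y4

Subject to:
  y1 + 2y3 + 3y4 ≥ 5
  y2 + y3 + 2y4 ≥ 2
  y1, y2, y3, y4 ≥ 0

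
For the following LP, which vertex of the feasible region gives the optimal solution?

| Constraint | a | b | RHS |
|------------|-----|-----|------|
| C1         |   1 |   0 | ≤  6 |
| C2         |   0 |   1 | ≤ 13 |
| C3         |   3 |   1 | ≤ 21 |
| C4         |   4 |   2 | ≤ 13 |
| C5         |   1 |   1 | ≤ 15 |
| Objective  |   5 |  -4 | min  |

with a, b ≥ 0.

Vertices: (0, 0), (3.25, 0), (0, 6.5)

Evaluate the objective at each vertex of the feasible region:
  z(0, 0) = 0
  z(3.25, 0) = 16.25
  z(0, 6.5) = -26  ←
The minimum is at a = 0, b = 6.5.

(0, 6.5)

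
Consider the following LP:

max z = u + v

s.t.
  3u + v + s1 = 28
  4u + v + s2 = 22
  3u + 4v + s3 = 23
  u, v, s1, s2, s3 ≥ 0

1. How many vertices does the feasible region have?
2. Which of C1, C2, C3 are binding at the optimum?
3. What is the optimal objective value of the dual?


1. 4
2. C2, C3
3. 7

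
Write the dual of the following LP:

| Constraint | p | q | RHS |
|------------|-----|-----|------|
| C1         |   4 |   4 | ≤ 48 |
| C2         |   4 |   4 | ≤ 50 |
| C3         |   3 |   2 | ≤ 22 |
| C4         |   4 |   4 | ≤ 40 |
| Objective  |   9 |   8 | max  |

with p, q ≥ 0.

Primal max cᵀx s.t. Ax ≤ b, x ≥ 0  →  Dual min bᵀy s.t. Aᵀy ≥ c, y ≥ 0.

Minimize: z = 48y1 + 50y2 + 22y3 + 40y4

Subject to:
  4y1 + 4y2 + 3y3 + 4y4 ≥ 9
  4y1 + 4y2 + 2y3 + 4y4 ≥ 8
  y1, y2, y3, y4 ≥ 0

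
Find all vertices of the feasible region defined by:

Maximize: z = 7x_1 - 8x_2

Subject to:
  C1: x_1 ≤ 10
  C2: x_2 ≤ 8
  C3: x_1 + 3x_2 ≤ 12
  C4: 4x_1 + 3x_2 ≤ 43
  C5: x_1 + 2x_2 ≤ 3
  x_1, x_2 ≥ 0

(0, 0), (3, 0), (0, 1.5)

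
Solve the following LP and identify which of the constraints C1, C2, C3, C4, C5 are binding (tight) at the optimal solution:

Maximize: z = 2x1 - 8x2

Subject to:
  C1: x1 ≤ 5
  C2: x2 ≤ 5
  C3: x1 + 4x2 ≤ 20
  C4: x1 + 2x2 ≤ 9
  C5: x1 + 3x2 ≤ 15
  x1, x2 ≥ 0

At x1 = 5, x2 = 0, compute slack b - a·x for each constraint:
  C1: 5 − 5 = 0  (binding)
  C2: 5 − 0 = 5  (slack)
  C3: 20 − 5 = 15  (slack)
  C4: 9 − 5 = 4  (slack)
  C5: 15 − 5 = 10  (slack)

Optimal: x1 = 5, x2 = 0
Binding: C1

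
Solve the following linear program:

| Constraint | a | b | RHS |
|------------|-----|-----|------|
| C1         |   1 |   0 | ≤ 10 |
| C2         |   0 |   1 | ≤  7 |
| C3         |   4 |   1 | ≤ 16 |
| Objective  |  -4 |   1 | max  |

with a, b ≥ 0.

Evaluate the objective at each vertex of the feasible region:
  z(0, 0) = 0
  z(4, 0) = -16
  z(2.25, 7) = -2
  z(0, 7) = 7  ←
The maximum is at a = 0, b = 7.

a = 0, b = 7, z = 7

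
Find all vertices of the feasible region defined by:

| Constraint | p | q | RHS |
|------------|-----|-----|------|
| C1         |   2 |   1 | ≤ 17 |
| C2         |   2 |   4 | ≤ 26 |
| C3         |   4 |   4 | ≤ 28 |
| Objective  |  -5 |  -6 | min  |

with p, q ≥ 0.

(0, 0), (7, 0), (1, 6), (0, 6.5)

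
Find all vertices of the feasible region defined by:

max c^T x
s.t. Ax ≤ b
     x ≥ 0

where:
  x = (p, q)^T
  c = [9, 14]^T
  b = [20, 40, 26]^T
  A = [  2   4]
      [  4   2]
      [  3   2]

(0, 0), (8.667, 0), (8, 1), (0, 5)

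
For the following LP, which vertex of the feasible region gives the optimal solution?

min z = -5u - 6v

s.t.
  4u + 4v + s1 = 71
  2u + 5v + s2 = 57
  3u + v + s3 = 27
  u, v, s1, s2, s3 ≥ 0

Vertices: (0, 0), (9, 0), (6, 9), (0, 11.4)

Evaluate the objective at each vertex of the feasible region:
  z(0, 0) = 0
  z(9, 0) = -45
  z(6, 9) = -84  ←
  z(0, 11.4) = -68.4
The minimum is at u = 6, v = 9.

(6, 9)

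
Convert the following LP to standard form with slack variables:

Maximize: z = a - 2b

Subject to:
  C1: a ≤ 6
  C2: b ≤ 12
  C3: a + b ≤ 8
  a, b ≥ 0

max z = a - 2b

s.t.
  a + s1 = 6
  b + s2 = 12
  a + b + s3 = 8
  a, b, s1, s2, s3 ≥ 0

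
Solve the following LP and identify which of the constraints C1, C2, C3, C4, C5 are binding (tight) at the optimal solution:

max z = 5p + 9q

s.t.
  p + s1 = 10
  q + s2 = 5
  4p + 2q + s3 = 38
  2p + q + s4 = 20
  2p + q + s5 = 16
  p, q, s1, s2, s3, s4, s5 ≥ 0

At p = 5.5, q = 5, compute slack b - a·x for each constraint:
  C1: 10 − 5.5 = 4.5  (slack)
  C2: 5 − 5 = 0  (binding)
  C3: 38 − 32 = 6  (slack)
  C4: 20 − 16 = 4  (slack)
  C5: 16 − 16 = 0  (binding)

Optimal: p = 5.5, q = 5
Binding: C2, C5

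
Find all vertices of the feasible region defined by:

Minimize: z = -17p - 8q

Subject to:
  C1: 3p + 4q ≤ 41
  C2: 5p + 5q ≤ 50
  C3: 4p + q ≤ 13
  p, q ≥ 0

(0, 0), (3.25, 0), (1, 9), (0, 10)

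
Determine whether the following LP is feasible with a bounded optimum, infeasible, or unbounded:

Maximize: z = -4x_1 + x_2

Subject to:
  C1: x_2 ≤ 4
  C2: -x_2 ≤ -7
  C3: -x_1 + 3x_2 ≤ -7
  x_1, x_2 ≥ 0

Infeasible (no feasible solution exists)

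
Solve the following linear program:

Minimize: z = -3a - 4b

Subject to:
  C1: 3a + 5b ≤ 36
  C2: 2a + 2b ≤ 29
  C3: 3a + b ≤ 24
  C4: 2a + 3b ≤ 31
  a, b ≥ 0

Evaluate the objective at each vertex of the feasible region:
  z(0, 0) = 0
  z(8, 0) = -24
  z(7, 3) = -33  ←
  z(0, 7.2) = -28.8
The minimum is at a = 7, b = 3.

a = 7, b = 3, z = -33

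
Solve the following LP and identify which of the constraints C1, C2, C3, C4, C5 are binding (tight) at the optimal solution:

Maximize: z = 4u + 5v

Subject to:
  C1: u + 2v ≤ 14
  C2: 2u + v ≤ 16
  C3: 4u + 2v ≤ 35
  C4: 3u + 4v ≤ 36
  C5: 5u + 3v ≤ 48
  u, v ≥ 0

At u = 6, v = 4, compute slack b - a·x for each constraint:
  C1: 14 − 14 = 0  (binding)
  C2: 16 − 16 = 0  (binding)
  C3: 35 − 32 = 3  (slack)
  C4: 36 − 34 = 2  (slack)
  C5: 48 − 42 = 6  (slack)

Optimal: u = 6, v = 4
Binding: C1, C2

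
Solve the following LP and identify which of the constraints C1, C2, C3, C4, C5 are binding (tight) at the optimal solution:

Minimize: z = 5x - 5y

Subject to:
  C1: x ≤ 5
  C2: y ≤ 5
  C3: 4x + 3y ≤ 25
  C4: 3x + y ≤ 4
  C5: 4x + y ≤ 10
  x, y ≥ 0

At x = 0, y = 4, compute slack b - a·x for each constraint:
  C1: 5 − 0 = 5  (slack)
  C2: 5 − 4 = 1  (slack)
  C3: 25 − 12 = 13  (slack)
  C4: 4 − 4 = 0  (binding)
  C5: 10 − 4 = 6  (slack)

Optimal: x = 0, y = 4
Binding: C4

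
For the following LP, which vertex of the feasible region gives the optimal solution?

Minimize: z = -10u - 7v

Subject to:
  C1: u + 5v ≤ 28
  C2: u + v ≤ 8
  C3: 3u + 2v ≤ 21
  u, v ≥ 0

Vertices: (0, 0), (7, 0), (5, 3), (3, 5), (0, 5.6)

Evaluate the objective at each vertex of the feasible region:
  z(0, 0) = 0
  z(7, 0) = -70
  z(5, 3) = -71  ←
  z(3, 5) = -65
  z(0, 5.6) = -39.2
The minimum is at u = 5, v = 3.

(5, 3)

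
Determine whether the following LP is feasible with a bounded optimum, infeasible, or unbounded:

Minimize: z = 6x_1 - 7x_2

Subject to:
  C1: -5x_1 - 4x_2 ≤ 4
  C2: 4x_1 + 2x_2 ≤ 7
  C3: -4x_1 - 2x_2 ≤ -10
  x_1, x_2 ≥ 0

Infeasible (no feasible solution exists)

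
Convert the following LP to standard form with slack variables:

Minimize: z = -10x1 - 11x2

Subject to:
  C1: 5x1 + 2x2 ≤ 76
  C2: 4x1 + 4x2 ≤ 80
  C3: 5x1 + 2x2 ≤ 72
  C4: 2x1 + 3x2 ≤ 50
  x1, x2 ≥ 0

min z = -10x1 - 11x2

s.t.
  5x1 + 2x2 + s1 = 76
  4x1 + 4x2 + s2 = 80
  5x1 + 2x2 + s3 = 72
  2x1 + 3x2 + s4 = 50
  x1, x2, s1, s2, s3, s4 ≥ 0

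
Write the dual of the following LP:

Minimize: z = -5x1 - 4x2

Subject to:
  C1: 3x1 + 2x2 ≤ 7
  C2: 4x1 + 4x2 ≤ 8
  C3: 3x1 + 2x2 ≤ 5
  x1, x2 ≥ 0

Primal min cᵀx s.t. Ax ≤ b, x ≥ 0  →  Dual max −bᵀy s.t. Aᵀy ≥ −c, y ≥ 0.

Maximize: z = -7y1 - 8y2 - 5y3

Subject to:
  3y1 + 4y2 + 3y3 ≥ 5
  2y1 + 4y2 + 2y3 ≥ 4
  y1, y2, y3 ≥ 0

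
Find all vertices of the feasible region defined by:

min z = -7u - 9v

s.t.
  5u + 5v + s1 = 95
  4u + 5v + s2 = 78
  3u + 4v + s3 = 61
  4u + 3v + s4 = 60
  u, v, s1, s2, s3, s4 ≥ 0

(0, 0), (15, 0), (8.25, 9), (7, 10), (0, 15.25)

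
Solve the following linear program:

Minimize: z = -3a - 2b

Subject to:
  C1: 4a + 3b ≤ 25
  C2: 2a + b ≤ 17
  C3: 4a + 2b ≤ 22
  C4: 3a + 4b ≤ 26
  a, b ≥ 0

Evaluate the objective at each vertex of the feasible region:
  z(0, 0) = 0
  z(5.5, 0) = -16.5
  z(4, 3) = -18  ←
  z(3.143, 4.143) = -17.71
  z(0, 6.5) = -13
The minimum is at a = 4, b = 3.

a = 4, b = 3, z = -18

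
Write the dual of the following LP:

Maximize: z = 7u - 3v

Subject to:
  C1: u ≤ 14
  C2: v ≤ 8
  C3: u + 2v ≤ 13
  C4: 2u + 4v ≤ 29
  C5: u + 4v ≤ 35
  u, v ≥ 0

Primal max cᵀx s.t. Ax ≤ b, x ≥ 0  →  Dual min bᵀy s.t. Aᵀy ≥ c, y ≥ 0.

Minimize: z = 14y1 + 8y2 + 13y3 + 29y4 + 35y5

Subject to:
  y1 + y3 + 2y4 + y5 ≥ 7
  y2 + 2y3 + 4y4 + 4y5 ≥ -3
  y1, y2, y3, y4, y5 ≥ 0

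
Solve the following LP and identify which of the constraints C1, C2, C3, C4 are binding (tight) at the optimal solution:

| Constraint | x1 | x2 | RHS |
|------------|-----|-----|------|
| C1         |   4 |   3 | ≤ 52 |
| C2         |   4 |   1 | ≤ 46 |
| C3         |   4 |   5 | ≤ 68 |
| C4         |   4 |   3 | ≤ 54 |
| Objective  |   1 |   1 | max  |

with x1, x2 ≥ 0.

At x1 = 7, x2 = 8, compute slack b - a·x for each constraint:
  C1: 52 − 52 = 0  (binding)
  C2: 46 − 36 = 10  (slack)
  C3: 68 − 68 = 0  (binding)
  C4: 54 − 52 = 2  (slack)

Optimal: x1 = 7, x2 = 8
Binding: C1, C3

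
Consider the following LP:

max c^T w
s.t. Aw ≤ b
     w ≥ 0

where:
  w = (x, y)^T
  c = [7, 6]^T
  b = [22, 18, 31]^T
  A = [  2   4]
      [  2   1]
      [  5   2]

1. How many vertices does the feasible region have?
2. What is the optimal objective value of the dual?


1. 4
2. 53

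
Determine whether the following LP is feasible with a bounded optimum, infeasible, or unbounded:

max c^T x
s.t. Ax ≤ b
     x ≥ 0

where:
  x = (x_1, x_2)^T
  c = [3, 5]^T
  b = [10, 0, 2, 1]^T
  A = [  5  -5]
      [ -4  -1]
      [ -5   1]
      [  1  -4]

Unbounded (objective can increase without bound)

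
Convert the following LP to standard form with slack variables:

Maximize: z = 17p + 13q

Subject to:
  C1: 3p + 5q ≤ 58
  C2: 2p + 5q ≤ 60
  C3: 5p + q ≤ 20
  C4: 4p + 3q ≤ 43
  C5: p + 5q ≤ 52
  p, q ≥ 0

max z = 17p + 13q

s.t.
  3p + 5q + s1 = 58
  2p + 5q + s2 = 60
  5p + q + s3 = 20
  4p + 3q + s4 = 43
  p + 5q + s5 = 52
  p, q, s1, s2, s3, s4, s5 ≥ 0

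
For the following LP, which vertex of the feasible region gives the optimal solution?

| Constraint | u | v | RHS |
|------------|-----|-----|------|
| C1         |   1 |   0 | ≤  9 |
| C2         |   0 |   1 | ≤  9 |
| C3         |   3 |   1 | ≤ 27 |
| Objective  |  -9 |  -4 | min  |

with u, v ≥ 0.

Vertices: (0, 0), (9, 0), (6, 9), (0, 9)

Evaluate the objective at each vertex of the feasible region:
  z(0, 0) = 0
  z(9, 0) = -81
  z(6, 9) = -90  ←
  z(0, 9) = -36
The minimum is at u = 6, v = 9.

(6, 9)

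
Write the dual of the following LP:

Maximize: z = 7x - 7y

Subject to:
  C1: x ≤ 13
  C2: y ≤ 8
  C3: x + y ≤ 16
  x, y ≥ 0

Primal max cᵀx s.t. Ax ≤ b, x ≥ 0  →  Dual min bᵀy s.t. Aᵀy ≥ c, y ≥ 0.

Minimize: z = 13y1 + 8y2 + 16y3

Subject to:
  y1 + y3 ≥ 7
  y2 + y3 ≥ -7
  y1, y2, y3 ≥ 0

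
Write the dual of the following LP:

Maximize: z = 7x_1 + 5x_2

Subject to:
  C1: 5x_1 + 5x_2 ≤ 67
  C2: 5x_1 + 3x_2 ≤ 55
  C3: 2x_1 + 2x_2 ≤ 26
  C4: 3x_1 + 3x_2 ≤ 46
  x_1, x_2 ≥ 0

Primal max cᵀx s.t. Ax ≤ b, x ≥ 0  →  Dual min bᵀy s.t. Aᵀy ≥ c, y ≥ 0.

Minimize: z = 67y1 + 55y2 + 26y3 + 46y4

Subject to:
  5y1 + 5y2 + 2y3 + 3y4 ≥ 7
  5y1 + 3y2 + 2y3 + 3y4 ≥ 5
  y1, y2, y3, y4 ≥ 0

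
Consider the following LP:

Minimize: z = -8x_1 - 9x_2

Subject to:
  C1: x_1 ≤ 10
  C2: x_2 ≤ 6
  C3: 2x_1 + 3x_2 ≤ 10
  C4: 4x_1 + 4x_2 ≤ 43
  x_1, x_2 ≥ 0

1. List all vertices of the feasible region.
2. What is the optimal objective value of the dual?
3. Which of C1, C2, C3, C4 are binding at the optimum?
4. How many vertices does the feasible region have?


1. (0, 0), (5, 0), (0, 3.333)
2. -40
3. C3
4. 3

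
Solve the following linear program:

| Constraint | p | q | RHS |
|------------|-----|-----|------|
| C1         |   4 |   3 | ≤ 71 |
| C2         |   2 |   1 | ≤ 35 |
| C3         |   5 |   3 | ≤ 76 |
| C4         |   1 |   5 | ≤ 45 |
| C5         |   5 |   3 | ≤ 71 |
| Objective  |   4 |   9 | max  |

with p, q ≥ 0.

Evaluate the objective at each vertex of the feasible region:
  z(0, 0) = 0
  z(14.2, 0) = 56.8
  z(10, 7) = 103  ←
  z(0, 9) = 81
The maximum is at p = 10, q = 7.

p = 10, q = 7, z = 103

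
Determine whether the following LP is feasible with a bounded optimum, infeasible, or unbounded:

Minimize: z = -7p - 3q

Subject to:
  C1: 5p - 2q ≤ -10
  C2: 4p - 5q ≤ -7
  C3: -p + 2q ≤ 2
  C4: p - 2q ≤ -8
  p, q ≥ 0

Infeasible (no feasible solution exists)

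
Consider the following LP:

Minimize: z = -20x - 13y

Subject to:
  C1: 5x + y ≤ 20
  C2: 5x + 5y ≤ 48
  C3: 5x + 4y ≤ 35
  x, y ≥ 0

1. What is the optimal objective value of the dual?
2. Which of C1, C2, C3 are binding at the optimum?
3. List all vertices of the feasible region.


1. -125
2. C1, C3
3. (0, 0), (4, 0), (3, 5), (0, 8.75)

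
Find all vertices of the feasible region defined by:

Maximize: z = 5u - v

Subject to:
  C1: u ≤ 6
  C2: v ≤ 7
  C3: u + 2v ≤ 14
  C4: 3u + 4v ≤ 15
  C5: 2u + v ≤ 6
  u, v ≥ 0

(0, 0), (3, 0), (1.8, 2.4), (0, 3.75)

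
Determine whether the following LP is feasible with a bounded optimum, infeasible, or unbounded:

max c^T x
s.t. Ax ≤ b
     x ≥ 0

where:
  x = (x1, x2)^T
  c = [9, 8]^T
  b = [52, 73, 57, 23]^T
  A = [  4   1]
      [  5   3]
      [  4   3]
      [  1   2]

Feasible with a bounded optimal solution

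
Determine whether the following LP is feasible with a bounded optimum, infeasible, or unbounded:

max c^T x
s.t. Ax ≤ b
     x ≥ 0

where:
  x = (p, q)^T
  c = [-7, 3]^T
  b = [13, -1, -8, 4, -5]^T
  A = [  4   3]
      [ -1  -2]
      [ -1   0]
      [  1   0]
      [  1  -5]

Infeasible (no feasible solution exists)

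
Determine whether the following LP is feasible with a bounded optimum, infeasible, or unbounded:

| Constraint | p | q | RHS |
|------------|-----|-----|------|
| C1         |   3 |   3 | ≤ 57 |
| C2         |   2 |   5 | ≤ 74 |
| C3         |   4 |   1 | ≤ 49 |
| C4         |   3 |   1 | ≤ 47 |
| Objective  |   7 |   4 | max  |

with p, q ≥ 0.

Feasible with a bounded optimal solution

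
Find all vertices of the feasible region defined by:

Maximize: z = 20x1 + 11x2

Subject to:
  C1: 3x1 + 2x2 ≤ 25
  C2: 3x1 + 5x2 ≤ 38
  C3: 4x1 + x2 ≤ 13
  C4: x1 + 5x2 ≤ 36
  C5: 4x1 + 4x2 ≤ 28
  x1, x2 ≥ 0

(0, 0), (3.25, 0), (2, 5), (0, 7)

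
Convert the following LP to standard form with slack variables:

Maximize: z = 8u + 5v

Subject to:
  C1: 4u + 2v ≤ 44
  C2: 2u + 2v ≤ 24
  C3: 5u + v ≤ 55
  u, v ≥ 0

max z = 8u + 5v

s.t.
  4u + 2v + s1 = 44
  2u + 2v + s2 = 24
  5u + v + s3 = 55
  u, v, s1, s2, s3 ≥ 0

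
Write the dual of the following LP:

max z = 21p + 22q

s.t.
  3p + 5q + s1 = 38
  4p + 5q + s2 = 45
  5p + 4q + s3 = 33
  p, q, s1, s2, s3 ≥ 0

Primal max cᵀx s.t. Ax ≤ b, x ≥ 0  →  Dual min bᵀy s.t. Aᵀy ≥ c, y ≥ 0.

Minimize: z = 38y1 + 45y2 + 33y3

Subject to:
  3y1 + 4y2 + 5y3 ≥ 21
  5y1 + 5y2 + 4y3 ≥ 22
  y1, y2, y3 ≥ 0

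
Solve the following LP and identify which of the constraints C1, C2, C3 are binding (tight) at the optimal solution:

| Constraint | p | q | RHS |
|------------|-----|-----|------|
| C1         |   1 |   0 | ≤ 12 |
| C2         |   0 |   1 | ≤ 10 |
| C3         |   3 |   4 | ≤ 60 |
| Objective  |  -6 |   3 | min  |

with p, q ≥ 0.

At p = 12, q = 0, compute slack b - a·x for each constraint:
  C1: 12 − 12 = 0  (binding)
  C2: 10 − 0 = 10  (slack)
  C3: 60 − 36 = 24  (slack)

Optimal: p = 12, q = 0
Binding: C1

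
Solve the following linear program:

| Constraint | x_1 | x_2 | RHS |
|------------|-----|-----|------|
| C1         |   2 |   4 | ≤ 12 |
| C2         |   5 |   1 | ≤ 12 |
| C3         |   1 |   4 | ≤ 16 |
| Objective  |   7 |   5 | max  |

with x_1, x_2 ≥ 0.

Evaluate the objective at each vertex of the feasible region:
  z(0, 0) = 0
  z(2.4, 0) = 16.8
  z(2, 2) = 24  ←
  z(0, 3) = 15
The maximum is at x_1 = 2, x_2 = 2.

x_1 = 2, x_2 = 2, z = 24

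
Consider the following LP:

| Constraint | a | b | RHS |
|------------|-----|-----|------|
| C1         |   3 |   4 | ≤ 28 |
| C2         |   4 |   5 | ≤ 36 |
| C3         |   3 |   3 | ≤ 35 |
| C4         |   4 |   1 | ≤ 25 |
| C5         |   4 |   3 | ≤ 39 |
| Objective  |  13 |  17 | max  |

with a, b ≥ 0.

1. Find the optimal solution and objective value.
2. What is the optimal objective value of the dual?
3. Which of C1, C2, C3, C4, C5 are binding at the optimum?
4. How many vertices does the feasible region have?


1. a = 4, b = 4, z = 120
2. 120
3. C1, C2
4. 5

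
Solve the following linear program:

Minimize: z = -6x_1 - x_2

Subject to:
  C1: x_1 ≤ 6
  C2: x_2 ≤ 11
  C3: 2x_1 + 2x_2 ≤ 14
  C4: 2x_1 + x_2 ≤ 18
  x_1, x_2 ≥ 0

Evaluate the objective at each vertex of the feasible region:
  z(0, 0) = 0
  z(6, 0) = -36
  z(6, 1) = -37  ←
  z(0, 7) = -7
The minimum is at x_1 = 6, x_2 = 1.

x_1 = 6, x_2 = 1, z = -37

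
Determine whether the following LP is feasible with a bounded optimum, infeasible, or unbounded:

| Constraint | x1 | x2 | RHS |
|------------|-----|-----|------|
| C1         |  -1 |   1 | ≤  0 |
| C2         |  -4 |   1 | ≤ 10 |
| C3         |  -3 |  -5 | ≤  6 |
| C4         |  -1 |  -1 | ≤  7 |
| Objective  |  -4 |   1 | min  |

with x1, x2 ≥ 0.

Unbounded (objective can decrease without bound)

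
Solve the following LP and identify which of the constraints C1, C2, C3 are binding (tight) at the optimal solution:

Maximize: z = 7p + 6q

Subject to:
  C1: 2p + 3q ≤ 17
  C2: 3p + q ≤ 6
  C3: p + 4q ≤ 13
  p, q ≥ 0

At p = 1, q = 3, compute slack b - a·x for each constraint:
  C1: 17 − 11 = 6  (slack)
  C2: 6 − 6 = 0  (binding)
  C3: 13 − 13 = 0  (binding)

Optimal: p = 1, q = 3
Binding: C2, C3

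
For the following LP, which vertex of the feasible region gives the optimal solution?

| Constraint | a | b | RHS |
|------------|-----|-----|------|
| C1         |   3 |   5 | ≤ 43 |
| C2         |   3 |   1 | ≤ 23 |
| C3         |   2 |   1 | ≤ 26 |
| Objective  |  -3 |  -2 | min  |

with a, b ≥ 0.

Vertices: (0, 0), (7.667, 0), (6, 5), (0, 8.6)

Evaluate the objective at each vertex of the feasible region:
  z(0, 0) = 0
  z(7.667, 0) = -23
  z(6, 5) = -28  ←
  z(0, 8.6) = -17.2
The minimum is at a = 6, b = 5.

(6, 5)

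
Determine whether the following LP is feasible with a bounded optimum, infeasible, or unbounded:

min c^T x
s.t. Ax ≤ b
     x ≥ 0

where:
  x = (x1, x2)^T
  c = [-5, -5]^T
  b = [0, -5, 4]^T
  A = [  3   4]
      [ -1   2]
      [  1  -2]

Infeasible (no feasible solution exists)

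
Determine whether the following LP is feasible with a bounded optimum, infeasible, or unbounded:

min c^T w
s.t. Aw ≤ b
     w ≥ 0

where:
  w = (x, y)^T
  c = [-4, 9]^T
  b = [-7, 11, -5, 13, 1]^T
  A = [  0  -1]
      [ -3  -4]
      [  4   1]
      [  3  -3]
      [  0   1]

Infeasible (no feasible solution exists)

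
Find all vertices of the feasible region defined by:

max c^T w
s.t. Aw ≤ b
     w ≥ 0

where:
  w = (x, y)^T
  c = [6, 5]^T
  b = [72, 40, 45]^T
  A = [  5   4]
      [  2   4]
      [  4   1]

(0, 0), (11.25, 0), (10, 5), (0, 10)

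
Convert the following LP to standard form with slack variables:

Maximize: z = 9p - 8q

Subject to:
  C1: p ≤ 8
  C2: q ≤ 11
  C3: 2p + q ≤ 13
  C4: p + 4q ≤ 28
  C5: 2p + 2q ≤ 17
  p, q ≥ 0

max z = 9p - 8q

s.t.
  p + s1 = 8
  q + s2 = 11
  2p + q + s3 = 13
  p + 4q + s4 = 28
  2p + 2q + s5 = 17
  p, q, s1, s2, s3, s4, s5 ≥ 0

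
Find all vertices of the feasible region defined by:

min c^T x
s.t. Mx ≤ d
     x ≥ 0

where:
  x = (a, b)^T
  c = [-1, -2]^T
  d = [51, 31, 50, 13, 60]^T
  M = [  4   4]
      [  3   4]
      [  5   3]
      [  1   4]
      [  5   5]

(0, 0), (10, 0), (9.727, 0.4545), (9, 1), (0, 3.25)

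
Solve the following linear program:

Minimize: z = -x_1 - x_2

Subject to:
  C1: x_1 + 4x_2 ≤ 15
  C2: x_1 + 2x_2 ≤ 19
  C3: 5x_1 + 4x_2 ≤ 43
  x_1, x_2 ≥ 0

Evaluate the objective at each vertex of the feasible region:
  z(0, 0) = 0
  z(8.6, 0) = -8.6
  z(7, 2) = -9  ←
  z(0, 3.75) = -3.75
The minimum is at x_1 = 7, x_2 = 2.

x_1 = 7, x_2 = 2, z = -9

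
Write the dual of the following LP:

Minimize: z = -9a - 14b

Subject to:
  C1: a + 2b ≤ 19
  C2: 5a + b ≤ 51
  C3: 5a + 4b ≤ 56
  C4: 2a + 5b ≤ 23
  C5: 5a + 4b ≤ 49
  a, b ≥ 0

Primal min cᵀx s.t. Ax ≤ b, x ≥ 0  →  Dual max −bᵀy s.t. Aᵀy ≥ −c, y ≥ 0.

Maximize: z = -19y1 - 51y2 - 56y3 - 23y4 - 49y5

Subject to:
  y1 + 5y2 + 5y3 + 2y4 + 5y5 ≥ 9
  2y1 + y2 + 4y3 + 5y4 + 4y5 ≥ 14
  y1, y2, y3, y4, y5 ≥ 0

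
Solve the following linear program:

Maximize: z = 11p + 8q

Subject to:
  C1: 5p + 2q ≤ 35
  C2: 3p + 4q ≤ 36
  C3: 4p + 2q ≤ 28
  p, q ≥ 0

Evaluate the objective at each vertex of the feasible region:
  z(0, 0) = 0
  z(7, 0) = 77
  z(4, 6) = 92  ←
  z(0, 9) = 72
The maximum is at p = 4, q = 6.

p = 4, q = 6, z = 92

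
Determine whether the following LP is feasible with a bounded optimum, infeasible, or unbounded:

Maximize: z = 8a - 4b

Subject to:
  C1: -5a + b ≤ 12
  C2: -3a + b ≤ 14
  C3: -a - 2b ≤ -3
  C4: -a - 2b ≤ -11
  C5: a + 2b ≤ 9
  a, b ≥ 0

Infeasible (no feasible solution exists)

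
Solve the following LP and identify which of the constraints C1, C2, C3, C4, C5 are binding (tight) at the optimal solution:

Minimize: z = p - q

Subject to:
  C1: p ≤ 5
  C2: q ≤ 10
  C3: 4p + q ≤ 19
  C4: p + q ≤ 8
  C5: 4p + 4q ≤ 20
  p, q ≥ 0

At p = 0, q = 5, compute slack b - a·x for each constraint:
  C1: 5 − 0 = 5  (slack)
  C2: 10 − 5 = 5  (slack)
  C3: 19 − 5 = 14  (slack)
  C4: 8 − 5 = 3  (slack)
  C5: 20 − 20 = 0  (binding)

Optimal: p = 0, q = 5
Binding: C5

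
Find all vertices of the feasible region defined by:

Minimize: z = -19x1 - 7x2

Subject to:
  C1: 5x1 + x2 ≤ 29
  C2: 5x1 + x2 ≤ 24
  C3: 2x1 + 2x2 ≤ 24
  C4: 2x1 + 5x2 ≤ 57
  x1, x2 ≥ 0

(0, 0), (4.8, 0), (3, 9), (1, 11), (0, 11.4)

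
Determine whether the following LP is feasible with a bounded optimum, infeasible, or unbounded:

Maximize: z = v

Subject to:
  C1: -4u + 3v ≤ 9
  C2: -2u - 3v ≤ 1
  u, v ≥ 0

Unbounded (objective can increase without bound)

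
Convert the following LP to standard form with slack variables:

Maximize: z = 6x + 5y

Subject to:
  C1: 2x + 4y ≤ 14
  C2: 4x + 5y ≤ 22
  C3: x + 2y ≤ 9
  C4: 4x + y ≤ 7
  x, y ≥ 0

max z = 6x + 5y

s.t.
  2x + 4y + s1 = 14
  4x + 5y + s2 = 22
  x + 2y + s3 = 9
  4x + y + s4 = 7
  x, y, s1, s2, s3, s4 ≥ 0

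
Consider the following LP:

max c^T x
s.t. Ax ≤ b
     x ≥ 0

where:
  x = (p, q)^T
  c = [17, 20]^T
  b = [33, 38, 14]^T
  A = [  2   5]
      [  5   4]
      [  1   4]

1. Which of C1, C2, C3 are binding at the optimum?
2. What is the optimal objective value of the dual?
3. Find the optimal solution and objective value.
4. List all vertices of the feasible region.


1. C2, C3
2. 142
3. p = 6, q = 2, z = 142
4. (0, 0), (7.6, 0), (6, 2), (0, 3.5)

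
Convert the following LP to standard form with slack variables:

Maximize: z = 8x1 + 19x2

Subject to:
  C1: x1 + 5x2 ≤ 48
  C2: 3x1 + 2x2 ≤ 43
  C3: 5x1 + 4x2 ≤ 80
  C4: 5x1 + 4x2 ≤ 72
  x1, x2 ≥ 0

max z = 8x1 + 19x2

s.t.
  x1 + 5x2 + s1 = 48
  3x1 + 2x2 + s2 = 43
  5x1 + 4x2 + s3 = 80
  5x1 + 4x2 + s4 = 72
  x1, x2, s1, s2, s3, s4 ≥ 0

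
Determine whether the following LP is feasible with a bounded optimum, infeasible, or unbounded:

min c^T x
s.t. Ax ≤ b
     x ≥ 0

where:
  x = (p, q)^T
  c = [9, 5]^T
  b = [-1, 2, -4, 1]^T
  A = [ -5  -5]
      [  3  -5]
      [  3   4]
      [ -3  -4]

Infeasible (no feasible solution exists)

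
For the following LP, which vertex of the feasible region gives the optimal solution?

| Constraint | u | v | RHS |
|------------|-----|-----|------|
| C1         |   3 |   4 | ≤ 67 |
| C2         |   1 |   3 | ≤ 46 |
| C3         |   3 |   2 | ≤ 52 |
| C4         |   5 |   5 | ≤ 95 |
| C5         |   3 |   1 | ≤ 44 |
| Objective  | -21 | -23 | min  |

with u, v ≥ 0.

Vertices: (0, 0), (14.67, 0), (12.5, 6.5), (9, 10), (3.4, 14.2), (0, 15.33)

Evaluate the objective at each vertex of the feasible region:
  z(0, 0) = 0
  z(14.67, 0) = -308
  z(12.5, 6.5) = -412
  z(9, 10) = -419  ←
  z(3.4, 14.2) = -398
  z(0, 15.33) = -352.7
The minimum is at u = 9, v = 10.

(9, 10)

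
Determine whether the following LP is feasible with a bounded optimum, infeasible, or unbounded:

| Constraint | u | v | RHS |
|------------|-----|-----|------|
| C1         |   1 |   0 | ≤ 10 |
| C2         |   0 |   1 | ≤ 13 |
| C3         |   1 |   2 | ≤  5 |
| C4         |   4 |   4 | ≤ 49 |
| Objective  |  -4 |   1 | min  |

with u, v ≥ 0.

Feasible with a bounded optimal solution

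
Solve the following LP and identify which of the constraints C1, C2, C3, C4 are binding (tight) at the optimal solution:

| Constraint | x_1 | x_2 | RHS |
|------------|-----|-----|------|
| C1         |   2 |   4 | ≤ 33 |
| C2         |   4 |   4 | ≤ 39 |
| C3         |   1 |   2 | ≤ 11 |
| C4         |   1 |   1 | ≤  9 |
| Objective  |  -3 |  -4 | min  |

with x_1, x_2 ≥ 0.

At x_1 = 7, x_2 = 2, compute slack b - a·x for each constraint:
  C1: 33 − 22 = 11  (slack)
  C2: 39 − 36 = 3  (slack)
  C3: 11 − 11 = 0  (binding)
  C4: 9 − 9 = 0  (binding)

Optimal: x_1 = 7, x_2 = 2
Binding: C3, C4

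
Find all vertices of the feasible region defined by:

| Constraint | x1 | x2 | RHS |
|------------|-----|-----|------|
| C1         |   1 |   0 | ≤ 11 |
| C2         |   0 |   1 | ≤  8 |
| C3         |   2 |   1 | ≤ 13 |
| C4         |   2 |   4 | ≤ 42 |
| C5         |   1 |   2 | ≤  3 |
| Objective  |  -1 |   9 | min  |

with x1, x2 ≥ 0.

(0, 0), (3, 0), (0, 1.5)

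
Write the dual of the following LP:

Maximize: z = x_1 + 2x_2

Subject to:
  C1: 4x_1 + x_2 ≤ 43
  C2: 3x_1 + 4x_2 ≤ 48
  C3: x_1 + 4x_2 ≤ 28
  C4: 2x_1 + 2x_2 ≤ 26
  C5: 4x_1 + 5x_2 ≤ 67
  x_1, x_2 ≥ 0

Primal max cᵀx s.t. Ax ≤ b, x ≥ 0  →  Dual min bᵀy s.t. Aᵀy ≥ c, y ≥ 0.

Minimize: z = 43y1 + 48y2 + 28y3 + 26y4 + 67y5

Subject to:
  4y1 + 3y2 + y3 + 2y4 + 4y5 ≥ 1
  y1 + 4y2 + 4y3 + 2y4 + 5y5 ≥ 2
  y1, y2, y3, y4, y5 ≥ 0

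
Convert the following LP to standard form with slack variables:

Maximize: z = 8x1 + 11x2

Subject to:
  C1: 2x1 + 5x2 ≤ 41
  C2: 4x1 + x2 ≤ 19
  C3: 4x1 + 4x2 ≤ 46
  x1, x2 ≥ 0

max z = 8x1 + 11x2

s.t.
  2x1 + 5x2 + s1 = 41
  4x1 + x2 + s2 = 19
  4x1 + 4x2 + s3 = 46
  x1, x2, s1, s2, s3 ≥ 0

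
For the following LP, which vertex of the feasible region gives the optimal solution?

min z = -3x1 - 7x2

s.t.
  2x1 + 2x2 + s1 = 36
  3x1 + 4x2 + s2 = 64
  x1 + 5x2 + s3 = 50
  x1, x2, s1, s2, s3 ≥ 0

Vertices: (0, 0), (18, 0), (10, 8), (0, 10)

Evaluate the objective at each vertex of the feasible region:
  z(0, 0) = 0
  z(18, 0) = -54
  z(10, 8) = -86  ←
  z(0, 10) = -70
The minimum is at x1 = 10, x2 = 8.

(10, 8)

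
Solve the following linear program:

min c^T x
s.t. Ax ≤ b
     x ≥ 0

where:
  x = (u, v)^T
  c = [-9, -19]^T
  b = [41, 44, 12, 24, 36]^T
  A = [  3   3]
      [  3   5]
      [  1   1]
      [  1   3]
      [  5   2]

Evaluate the objective at each vertex of the feasible region:
  z(0, 0) = 0
  z(7.2, 0) = -64.8
  z(4.842, 5.895) = -155.6
  z(3, 7) = -160  ←
  z(0, 8) = -152
The minimum is at u = 3, v = 7.

u = 3, v = 7, z = -160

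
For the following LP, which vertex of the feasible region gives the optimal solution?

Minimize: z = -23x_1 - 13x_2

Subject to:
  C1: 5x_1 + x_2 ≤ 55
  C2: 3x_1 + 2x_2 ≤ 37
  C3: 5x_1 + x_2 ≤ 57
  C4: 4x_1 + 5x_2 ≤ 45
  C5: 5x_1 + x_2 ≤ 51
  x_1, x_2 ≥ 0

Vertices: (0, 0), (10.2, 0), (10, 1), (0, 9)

Evaluate the objective at each vertex of the feasible region:
  z(0, 0) = 0
  z(10.2, 0) = -234.6
  z(10, 1) = -243  ←
  z(0, 9) = -117
The minimum is at x_1 = 10, x_2 = 1.

(10, 1)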